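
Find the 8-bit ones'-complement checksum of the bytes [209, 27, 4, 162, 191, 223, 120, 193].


Sum = 1129 mod 256 = 105
Complement = 150

150


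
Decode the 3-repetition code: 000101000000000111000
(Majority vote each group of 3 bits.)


Groups: 000, 101, 000, 000, 000, 111, 000
Majority votes: 0100010

0100010


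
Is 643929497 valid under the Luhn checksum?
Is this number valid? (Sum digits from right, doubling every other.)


Luhn sum = 57
57 mod 10 = 7

Invalid (Luhn sum mod 10 = 7)


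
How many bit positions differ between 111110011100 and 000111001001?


XOR: 111001010101
Count of 1s: 7

7


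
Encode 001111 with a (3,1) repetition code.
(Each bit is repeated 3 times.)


Each bit -> 3 copies

000000111111111111


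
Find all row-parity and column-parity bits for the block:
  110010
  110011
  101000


Row parities: 100
Column parities: 101001

Row P: 100, Col P: 101001, Corner: 1


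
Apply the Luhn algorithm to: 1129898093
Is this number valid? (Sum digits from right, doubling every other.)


Luhn sum = 51
51 mod 10 = 1

Invalid (Luhn sum mod 10 = 1)


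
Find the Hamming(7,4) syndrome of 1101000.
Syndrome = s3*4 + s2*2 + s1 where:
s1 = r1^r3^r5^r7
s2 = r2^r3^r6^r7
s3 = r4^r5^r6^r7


s1=1, s2=1, s3=1

Syndrome = 7 (error at position 7)


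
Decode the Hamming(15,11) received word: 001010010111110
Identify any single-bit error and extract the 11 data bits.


Syndrome = 0: no error detected

Data: 11000111110 (no errors)


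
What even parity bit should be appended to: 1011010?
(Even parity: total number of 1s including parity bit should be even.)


Number of 1s in data: 4
Parity bit: 0

0


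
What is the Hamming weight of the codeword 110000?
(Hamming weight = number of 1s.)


Counting 1s in 110000

2


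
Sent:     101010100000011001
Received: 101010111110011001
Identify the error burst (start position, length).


XOR: 000000011110000000

Burst at position 7, length 4


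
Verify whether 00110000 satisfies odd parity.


Number of 1s: 2

No, parity error (2 ones)


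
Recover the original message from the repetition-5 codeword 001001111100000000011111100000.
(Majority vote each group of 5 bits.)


Groups: 00100, 11111, 00000, 00001, 11111, 00000
Majority votes: 010010

010010


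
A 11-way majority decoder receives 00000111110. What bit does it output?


Ones: 5 out of 11
Threshold: 6

0 (5/11 voted 1)


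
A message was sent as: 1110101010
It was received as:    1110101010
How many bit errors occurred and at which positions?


XOR: 0000000000

0 errors (received matches sent)


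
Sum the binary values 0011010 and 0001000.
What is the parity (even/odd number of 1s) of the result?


0011010 = 26
0001000 = 8
Sum = 34 = 100010
1s count = 2

even parity (2 ones in 100010)


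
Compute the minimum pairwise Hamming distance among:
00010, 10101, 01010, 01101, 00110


Comparing all pairs, minimum distance: 1
Can detect 0 errors, correct 0 errors

1


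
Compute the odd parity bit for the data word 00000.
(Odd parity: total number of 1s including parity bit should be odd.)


Number of 1s in data: 0
Parity bit: 1

1


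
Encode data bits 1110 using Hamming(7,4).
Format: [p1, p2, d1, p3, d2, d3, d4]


Parity bits: p1=0, p2=0, p3=0

0010110


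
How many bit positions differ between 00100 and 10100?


XOR: 10000
Count of 1s: 1

1


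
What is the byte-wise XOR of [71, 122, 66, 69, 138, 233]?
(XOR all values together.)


XOR chain: 71 ^ 122 ^ 66 ^ 69 ^ 138 ^ 233 = 89

89


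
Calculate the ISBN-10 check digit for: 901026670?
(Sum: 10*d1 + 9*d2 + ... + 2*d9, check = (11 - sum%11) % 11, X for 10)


Weighted sum: 185
185 mod 11 = 9

Check digit: 2


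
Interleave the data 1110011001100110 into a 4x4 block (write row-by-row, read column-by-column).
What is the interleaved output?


Matrix:
  1110
  0110
  0110
  0110
Read columns: 1000111111110000

1000111111110000


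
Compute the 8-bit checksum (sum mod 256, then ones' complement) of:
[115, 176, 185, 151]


Sum = 627 mod 256 = 115
Complement = 140

140


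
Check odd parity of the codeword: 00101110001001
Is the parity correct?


Number of 1s: 6

No, parity error (6 ones)


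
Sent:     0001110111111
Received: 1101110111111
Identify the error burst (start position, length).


XOR: 1100000000000

Burst at position 0, length 2


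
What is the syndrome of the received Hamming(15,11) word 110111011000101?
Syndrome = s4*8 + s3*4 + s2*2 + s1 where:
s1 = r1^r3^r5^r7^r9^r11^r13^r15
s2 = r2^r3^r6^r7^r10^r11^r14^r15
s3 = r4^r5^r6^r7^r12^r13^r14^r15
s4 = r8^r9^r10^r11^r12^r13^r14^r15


s1=1, s2=1, s3=1, s4=0

Syndrome = 7 (error at position 7)


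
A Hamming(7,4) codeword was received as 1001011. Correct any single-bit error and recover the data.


Syndrome = 4: error at position 4

Data: 0011 (corrected bit 4)


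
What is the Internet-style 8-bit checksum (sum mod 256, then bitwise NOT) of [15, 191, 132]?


Sum = 338 mod 256 = 82
Complement = 173

173


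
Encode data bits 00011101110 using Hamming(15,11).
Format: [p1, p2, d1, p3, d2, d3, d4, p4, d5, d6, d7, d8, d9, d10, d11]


Parity bits: p1=1, p2=1, p3=0, p4=1

110000111101110


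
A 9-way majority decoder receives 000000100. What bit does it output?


Ones: 1 out of 9
Threshold: 5

0 (1/9 voted 1)


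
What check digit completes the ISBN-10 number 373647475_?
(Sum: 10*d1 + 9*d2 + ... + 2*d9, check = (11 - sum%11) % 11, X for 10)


Weighted sum: 265
265 mod 11 = 1

Check digit: X


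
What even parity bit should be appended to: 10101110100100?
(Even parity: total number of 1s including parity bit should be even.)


Number of 1s in data: 7
Parity bit: 1

1


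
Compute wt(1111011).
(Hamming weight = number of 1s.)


Counting 1s in 1111011

6


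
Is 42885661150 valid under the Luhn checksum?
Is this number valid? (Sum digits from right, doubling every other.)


Luhn sum = 41
41 mod 10 = 1

Invalid (Luhn sum mod 10 = 1)


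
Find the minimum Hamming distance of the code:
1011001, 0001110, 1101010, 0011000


Comparing all pairs, minimum distance: 2
Can detect 1 errors, correct 0 errors

2


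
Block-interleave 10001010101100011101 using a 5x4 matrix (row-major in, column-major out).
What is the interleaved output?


Matrix:
  1000
  1010
  1011
  0001
  1101
Read columns: 11101000010110000111

11101000010110000111


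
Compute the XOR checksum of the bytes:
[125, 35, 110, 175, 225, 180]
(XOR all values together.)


XOR chain: 125 ^ 35 ^ 110 ^ 175 ^ 225 ^ 180 = 202

202


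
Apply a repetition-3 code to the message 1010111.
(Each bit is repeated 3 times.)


Each bit -> 3 copies

111000111000111111111


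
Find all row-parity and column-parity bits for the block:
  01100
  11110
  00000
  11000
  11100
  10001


Row parities: 000010
Column parities: 00111

Row P: 000010, Col P: 00111, Corner: 1


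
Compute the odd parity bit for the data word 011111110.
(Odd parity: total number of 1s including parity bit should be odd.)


Number of 1s in data: 7
Parity bit: 0

0


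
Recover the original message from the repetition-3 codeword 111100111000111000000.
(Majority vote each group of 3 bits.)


Groups: 111, 100, 111, 000, 111, 000, 000
Majority votes: 1010100

1010100


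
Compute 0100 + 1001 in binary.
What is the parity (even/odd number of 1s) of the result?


0100 = 4
1001 = 9
Sum = 13 = 1101
1s count = 3

odd parity (3 ones in 1101)


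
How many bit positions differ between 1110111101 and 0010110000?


XOR: 1100001101
Count of 1s: 5

5


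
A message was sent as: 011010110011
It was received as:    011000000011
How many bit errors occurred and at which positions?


XOR: 000010110000

3 error(s) at position(s): 4, 6, 7


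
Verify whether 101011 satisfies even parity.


Number of 1s: 4

Yes, parity is correct (4 ones)


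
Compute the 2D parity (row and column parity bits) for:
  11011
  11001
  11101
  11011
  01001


Row parities: 01000
Column parities: 01101

Row P: 01000, Col P: 01101, Corner: 1


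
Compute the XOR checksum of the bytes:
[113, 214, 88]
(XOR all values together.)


XOR chain: 113 ^ 214 ^ 88 = 255

255


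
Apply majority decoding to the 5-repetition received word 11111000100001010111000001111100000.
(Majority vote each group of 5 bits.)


Groups: 11111, 00010, 00010, 10111, 00000, 11111, 00000
Majority votes: 1001010

1001010


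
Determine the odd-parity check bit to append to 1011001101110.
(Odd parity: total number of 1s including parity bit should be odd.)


Number of 1s in data: 8
Parity bit: 1

1


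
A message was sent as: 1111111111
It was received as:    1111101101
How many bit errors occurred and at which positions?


XOR: 0000010010

2 error(s) at position(s): 5, 8


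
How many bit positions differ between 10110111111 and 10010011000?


XOR: 00100100111
Count of 1s: 5

5


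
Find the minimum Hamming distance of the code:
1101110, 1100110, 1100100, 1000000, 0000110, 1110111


Comparing all pairs, minimum distance: 1
Can detect 0 errors, correct 0 errors

1


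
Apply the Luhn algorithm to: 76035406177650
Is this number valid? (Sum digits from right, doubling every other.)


Luhn sum = 46
46 mod 10 = 6

Invalid (Luhn sum mod 10 = 6)


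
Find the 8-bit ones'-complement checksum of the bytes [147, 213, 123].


Sum = 483 mod 256 = 227
Complement = 28

28


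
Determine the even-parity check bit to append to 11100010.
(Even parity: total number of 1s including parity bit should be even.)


Number of 1s in data: 4
Parity bit: 0

0


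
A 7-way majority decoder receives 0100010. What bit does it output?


Ones: 2 out of 7
Threshold: 4

0 (2/7 voted 1)


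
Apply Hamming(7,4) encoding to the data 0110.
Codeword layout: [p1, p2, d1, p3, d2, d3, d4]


Parity bits: p1=1, p2=1, p3=0

1100110


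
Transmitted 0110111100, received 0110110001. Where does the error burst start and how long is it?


XOR: 0000001101

Burst at position 6, length 4


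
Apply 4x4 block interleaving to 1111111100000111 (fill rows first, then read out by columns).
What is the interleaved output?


Matrix:
  1111
  1111
  0000
  0111
Read columns: 1100110111011101

1100110111011101


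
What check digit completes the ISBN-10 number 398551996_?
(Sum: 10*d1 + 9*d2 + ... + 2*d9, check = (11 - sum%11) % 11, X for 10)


Weighted sum: 320
320 mod 11 = 1

Check digit: X


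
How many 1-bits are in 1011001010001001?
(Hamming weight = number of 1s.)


Counting 1s in 1011001010001001

7


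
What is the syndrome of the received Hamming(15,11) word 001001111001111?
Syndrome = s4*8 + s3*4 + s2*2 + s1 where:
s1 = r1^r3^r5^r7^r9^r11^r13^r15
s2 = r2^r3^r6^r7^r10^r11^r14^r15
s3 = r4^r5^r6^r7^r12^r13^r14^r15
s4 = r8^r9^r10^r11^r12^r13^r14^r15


s1=1, s2=1, s3=0, s4=0

Syndrome = 3 (error at position 3)


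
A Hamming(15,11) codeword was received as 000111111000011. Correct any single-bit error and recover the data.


Syndrome = 0: no error detected

Data: 01111000011 (no errors)


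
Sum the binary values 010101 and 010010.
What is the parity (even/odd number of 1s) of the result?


010101 = 21
010010 = 18
Sum = 39 = 100111
1s count = 4

even parity (4 ones in 100111)


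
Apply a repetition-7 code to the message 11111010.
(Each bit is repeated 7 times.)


Each bit -> 7 copies

11111111111111111111111111111111111000000011111110000000


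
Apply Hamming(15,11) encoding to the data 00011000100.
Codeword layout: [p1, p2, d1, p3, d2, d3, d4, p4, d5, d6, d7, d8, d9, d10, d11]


Parity bits: p1=1, p2=1, p3=0, p4=0

110000101000100


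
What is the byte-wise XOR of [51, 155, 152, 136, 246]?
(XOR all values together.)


XOR chain: 51 ^ 155 ^ 152 ^ 136 ^ 246 = 78

78


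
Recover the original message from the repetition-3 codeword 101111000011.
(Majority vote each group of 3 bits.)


Groups: 101, 111, 000, 011
Majority votes: 1101

1101


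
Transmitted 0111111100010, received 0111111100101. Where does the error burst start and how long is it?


XOR: 0000000000111

Burst at position 10, length 3


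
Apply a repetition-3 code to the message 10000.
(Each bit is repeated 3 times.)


Each bit -> 3 copies

111000000000000


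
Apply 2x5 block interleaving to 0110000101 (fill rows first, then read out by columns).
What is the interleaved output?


Matrix:
  01100
  00101
Read columns: 0010110001

0010110001


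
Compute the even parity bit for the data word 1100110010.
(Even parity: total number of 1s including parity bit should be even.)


Number of 1s in data: 5
Parity bit: 1

1


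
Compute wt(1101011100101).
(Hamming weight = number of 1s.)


Counting 1s in 1101011100101

8


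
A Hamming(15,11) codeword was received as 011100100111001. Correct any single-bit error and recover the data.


Syndrome = 0: no error detected

Data: 10010111001 (no errors)


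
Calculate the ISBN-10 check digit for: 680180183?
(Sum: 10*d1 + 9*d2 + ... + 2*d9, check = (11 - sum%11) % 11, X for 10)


Weighted sum: 221
221 mod 11 = 1

Check digit: X


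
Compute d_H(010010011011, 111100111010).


XOR: 101110100001
Count of 1s: 6

6


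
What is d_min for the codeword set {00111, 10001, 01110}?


Comparing all pairs, minimum distance: 2
Can detect 1 errors, correct 0 errors

2


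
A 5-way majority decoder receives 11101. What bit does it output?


Ones: 4 out of 5
Threshold: 3

1 (4/5 voted 1)


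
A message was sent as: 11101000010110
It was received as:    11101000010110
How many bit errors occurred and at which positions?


XOR: 00000000000000

0 errors (received matches sent)


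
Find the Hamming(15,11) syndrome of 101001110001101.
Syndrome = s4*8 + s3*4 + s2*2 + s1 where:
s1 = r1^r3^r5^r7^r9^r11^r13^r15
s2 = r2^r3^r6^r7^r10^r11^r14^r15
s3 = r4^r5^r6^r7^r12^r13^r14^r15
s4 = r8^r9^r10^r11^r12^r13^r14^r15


s1=1, s2=0, s3=1, s4=0

Syndrome = 5 (error at position 5)


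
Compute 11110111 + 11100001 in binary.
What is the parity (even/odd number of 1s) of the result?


11110111 = 247
11100001 = 225
Sum = 472 = 111011000
1s count = 5

odd parity (5 ones in 111011000)


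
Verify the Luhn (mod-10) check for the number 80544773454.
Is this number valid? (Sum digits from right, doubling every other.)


Luhn sum = 52
52 mod 10 = 2

Invalid (Luhn sum mod 10 = 2)


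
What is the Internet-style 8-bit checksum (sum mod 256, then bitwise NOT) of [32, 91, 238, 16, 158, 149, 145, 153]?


Sum = 982 mod 256 = 214
Complement = 41

41


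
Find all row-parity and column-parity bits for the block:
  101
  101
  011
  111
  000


Row parities: 00010
Column parities: 100

Row P: 00010, Col P: 100, Corner: 1


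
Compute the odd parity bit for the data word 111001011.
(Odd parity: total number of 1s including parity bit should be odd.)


Number of 1s in data: 6
Parity bit: 1

1


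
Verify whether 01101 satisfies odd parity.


Number of 1s: 3

Yes, parity is correct (3 ones)


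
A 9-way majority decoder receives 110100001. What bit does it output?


Ones: 4 out of 9
Threshold: 5

0 (4/9 voted 1)


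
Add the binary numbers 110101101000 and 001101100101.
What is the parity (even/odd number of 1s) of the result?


110101101000 = 3432
001101100101 = 869
Sum = 4301 = 1000011001101
1s count = 6

even parity (6 ones in 1000011001101)


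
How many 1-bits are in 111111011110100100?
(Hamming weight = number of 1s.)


Counting 1s in 111111011110100100

12


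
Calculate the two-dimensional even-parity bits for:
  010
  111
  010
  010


Row parities: 1111
Column parities: 101

Row P: 1111, Col P: 101, Corner: 0


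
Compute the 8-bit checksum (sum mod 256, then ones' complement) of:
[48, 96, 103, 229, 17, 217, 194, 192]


Sum = 1096 mod 256 = 72
Complement = 183

183


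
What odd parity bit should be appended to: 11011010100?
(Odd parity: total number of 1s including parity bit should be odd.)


Number of 1s in data: 6
Parity bit: 1

1


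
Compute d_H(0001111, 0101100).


XOR: 0100011
Count of 1s: 3

3


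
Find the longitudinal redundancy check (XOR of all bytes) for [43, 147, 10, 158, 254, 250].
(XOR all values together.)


XOR chain: 43 ^ 147 ^ 10 ^ 158 ^ 254 ^ 250 = 40

40


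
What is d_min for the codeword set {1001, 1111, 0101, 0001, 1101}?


Comparing all pairs, minimum distance: 1
Can detect 0 errors, correct 0 errors

1


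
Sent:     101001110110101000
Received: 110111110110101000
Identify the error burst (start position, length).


XOR: 011110000000000000

Burst at position 1, length 4


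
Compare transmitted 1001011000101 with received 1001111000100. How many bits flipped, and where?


XOR: 0000100000001

2 error(s) at position(s): 4, 12


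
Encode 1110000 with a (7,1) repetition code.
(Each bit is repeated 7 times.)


Each bit -> 7 copies

1111111111111111111110000000000000000000000000000


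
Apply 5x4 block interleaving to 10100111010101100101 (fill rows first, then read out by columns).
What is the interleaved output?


Matrix:
  1010
  0111
  0101
  0110
  0101
Read columns: 10000011111101001101

10000011111101001101


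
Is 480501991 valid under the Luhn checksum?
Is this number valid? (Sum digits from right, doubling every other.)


Luhn sum = 33
33 mod 10 = 3

Invalid (Luhn sum mod 10 = 3)


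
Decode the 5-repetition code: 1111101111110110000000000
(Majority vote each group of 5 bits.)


Groups: 11111, 01111, 11011, 00000, 00000
Majority votes: 11100

11100


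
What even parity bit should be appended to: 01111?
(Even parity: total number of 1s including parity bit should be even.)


Number of 1s in data: 4
Parity bit: 0

0


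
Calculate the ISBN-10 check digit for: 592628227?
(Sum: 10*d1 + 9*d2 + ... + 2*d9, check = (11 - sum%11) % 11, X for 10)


Weighted sum: 269
269 mod 11 = 5

Check digit: 6


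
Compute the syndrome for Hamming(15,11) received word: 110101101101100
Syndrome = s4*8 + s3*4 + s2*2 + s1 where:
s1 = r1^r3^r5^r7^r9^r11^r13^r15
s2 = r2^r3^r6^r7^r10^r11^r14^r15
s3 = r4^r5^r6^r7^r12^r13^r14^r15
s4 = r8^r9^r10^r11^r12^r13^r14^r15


s1=0, s2=0, s3=1, s4=0

Syndrome = 4 (error at position 4)


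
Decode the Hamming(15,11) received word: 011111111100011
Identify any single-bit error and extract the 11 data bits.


Syndrome = 11: error at position 11

Data: 11111110011 (corrected bit 11)


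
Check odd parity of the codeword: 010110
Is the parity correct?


Number of 1s: 3

Yes, parity is correct (3 ones)


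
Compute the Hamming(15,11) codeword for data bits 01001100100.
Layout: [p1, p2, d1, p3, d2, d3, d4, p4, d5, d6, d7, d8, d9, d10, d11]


Parity bits: p1=1, p2=1, p3=0, p4=1

110010011100100


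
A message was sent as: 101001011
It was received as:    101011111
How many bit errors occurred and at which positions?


XOR: 000010100

2 error(s) at position(s): 4, 6


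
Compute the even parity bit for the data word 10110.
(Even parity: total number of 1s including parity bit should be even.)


Number of 1s in data: 3
Parity bit: 1

1


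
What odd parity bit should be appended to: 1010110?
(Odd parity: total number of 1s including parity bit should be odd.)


Number of 1s in data: 4
Parity bit: 1

1


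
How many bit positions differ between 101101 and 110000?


XOR: 011101
Count of 1s: 4

4


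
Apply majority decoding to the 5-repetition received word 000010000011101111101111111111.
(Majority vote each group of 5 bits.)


Groups: 00001, 00000, 11101, 11110, 11111, 11111
Majority votes: 001111

001111


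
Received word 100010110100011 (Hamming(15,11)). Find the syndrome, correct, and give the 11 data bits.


Syndrome = 0: no error detected

Data: 01010100011 (no errors)


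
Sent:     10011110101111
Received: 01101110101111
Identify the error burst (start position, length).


XOR: 11110000000000

Burst at position 0, length 4


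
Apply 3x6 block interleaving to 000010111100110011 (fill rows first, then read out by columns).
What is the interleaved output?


Matrix:
  000010
  111100
  110011
Read columns: 011011010010101001

011011010010101001


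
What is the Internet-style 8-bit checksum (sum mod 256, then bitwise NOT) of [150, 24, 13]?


Sum = 187 mod 256 = 187
Complement = 68

68


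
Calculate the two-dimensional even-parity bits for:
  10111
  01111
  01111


Row parities: 000
Column parities: 10111

Row P: 000, Col P: 10111, Corner: 0


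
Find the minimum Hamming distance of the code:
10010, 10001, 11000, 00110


Comparing all pairs, minimum distance: 2
Can detect 1 errors, correct 0 errors

2


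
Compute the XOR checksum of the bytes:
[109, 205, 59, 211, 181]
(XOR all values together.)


XOR chain: 109 ^ 205 ^ 59 ^ 211 ^ 181 = 253

253


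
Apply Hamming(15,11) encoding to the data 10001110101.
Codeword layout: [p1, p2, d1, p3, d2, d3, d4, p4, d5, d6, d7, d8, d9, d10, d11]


Parity bits: p1=1, p2=0, p3=0, p4=1

101000011110101


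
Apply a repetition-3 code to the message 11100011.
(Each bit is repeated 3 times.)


Each bit -> 3 copies

111111111000000000111111


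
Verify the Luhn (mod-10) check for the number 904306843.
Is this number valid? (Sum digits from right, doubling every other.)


Luhn sum = 41
41 mod 10 = 1

Invalid (Luhn sum mod 10 = 1)


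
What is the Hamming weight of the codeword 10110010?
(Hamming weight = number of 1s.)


Counting 1s in 10110010

4


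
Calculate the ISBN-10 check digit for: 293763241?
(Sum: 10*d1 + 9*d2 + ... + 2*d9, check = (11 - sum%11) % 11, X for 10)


Weighted sum: 247
247 mod 11 = 5

Check digit: 6


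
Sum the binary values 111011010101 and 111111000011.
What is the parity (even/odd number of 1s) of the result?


111011010101 = 3797
111111000011 = 4035
Sum = 7832 = 1111010011000
1s count = 7

odd parity (7 ones in 1111010011000)


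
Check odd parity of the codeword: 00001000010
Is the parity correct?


Number of 1s: 2

No, parity error (2 ones)


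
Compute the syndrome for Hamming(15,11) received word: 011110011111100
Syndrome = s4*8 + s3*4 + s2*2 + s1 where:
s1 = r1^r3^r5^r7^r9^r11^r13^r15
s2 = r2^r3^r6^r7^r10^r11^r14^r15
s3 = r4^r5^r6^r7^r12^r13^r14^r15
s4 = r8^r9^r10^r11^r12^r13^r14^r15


s1=1, s2=0, s3=0, s4=0

Syndrome = 1 (error at position 1)


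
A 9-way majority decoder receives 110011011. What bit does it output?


Ones: 6 out of 9
Threshold: 5

1 (6/9 voted 1)


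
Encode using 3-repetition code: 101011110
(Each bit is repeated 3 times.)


Each bit -> 3 copies

111000111000111111111111000


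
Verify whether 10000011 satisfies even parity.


Number of 1s: 3

No, parity error (3 ones)


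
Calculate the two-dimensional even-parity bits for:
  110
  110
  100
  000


Row parities: 0010
Column parities: 100

Row P: 0010, Col P: 100, Corner: 1


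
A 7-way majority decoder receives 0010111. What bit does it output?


Ones: 4 out of 7
Threshold: 4

1 (4/7 voted 1)


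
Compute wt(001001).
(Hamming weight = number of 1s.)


Counting 1s in 001001

2


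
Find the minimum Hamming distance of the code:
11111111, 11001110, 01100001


Comparing all pairs, minimum distance: 3
Can detect 2 errors, correct 1 errors

3


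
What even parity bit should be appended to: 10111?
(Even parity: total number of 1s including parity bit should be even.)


Number of 1s in data: 4
Parity bit: 0

0


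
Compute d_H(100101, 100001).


XOR: 000100
Count of 1s: 1

1


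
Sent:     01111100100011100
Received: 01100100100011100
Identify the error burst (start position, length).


XOR: 00011000000000000

Burst at position 3, length 2


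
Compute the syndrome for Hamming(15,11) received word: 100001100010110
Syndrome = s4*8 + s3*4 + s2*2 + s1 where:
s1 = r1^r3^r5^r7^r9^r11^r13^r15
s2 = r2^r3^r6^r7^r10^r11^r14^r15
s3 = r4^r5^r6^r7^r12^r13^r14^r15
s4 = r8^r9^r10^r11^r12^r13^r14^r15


s1=0, s2=0, s3=0, s4=1

Syndrome = 8 (error at position 8)


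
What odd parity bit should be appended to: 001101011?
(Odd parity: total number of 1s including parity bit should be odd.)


Number of 1s in data: 5
Parity bit: 0

0


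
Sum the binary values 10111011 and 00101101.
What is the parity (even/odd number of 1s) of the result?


10111011 = 187
00101101 = 45
Sum = 232 = 11101000
1s count = 4

even parity (4 ones in 11101000)


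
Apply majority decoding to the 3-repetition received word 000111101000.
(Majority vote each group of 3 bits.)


Groups: 000, 111, 101, 000
Majority votes: 0110

0110


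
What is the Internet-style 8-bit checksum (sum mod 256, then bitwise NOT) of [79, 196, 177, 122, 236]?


Sum = 810 mod 256 = 42
Complement = 213

213


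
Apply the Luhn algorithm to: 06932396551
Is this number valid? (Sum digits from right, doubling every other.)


Luhn sum = 45
45 mod 10 = 5

Invalid (Luhn sum mod 10 = 5)


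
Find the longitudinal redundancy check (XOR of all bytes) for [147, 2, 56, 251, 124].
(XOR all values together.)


XOR chain: 147 ^ 2 ^ 56 ^ 251 ^ 124 = 46

46


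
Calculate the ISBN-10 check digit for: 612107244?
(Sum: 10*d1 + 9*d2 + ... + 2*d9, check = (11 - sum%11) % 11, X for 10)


Weighted sum: 155
155 mod 11 = 1

Check digit: X


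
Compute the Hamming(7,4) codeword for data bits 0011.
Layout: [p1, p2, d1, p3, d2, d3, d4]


Parity bits: p1=1, p2=0, p3=0

1000011


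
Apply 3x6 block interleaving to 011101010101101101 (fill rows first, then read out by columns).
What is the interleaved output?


Matrix:
  011101
  010101
  101101
Read columns: 001110101111000111

001110101111000111


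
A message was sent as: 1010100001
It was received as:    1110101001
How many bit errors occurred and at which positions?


XOR: 0100001000

2 error(s) at position(s): 1, 6


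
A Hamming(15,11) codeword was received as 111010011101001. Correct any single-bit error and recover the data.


Syndrome = 13: error at position 13

Data: 11001101101 (corrected bit 13)


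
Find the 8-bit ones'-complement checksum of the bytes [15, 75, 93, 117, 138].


Sum = 438 mod 256 = 182
Complement = 73

73


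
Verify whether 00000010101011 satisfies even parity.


Number of 1s: 5

No, parity error (5 ones)


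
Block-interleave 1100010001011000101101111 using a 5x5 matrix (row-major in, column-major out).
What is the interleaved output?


Matrix:
  11000
  10001
  01100
  01011
  01111
Read columns: 1100010111001010001101011

1100010111001010001101011


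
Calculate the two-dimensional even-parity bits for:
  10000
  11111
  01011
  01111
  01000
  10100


Row parities: 111010
Column parities: 10111

Row P: 111010, Col P: 10111, Corner: 0


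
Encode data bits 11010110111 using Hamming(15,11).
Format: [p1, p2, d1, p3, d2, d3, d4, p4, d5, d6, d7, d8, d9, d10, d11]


Parity bits: p1=0, p2=0, p3=1, p4=1

001110110110111


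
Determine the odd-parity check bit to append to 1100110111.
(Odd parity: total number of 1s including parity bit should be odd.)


Number of 1s in data: 7
Parity bit: 0

0


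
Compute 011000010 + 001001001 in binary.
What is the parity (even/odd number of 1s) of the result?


011000010 = 194
001001001 = 73
Sum = 267 = 100001011
1s count = 4

even parity (4 ones in 100001011)


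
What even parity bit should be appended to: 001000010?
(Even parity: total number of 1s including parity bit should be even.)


Number of 1s in data: 2
Parity bit: 0

0


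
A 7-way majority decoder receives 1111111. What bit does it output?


Ones: 7 out of 7
Threshold: 4

1 (7/7 voted 1)


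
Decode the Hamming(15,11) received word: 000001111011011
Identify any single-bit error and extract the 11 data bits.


Syndrome = 6: error at position 6

Data: 00011011011 (corrected bit 6)


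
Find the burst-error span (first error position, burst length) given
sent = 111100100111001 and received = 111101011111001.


XOR: 000001111000000

Burst at position 5, length 4


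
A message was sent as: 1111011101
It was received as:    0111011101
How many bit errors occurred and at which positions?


XOR: 1000000000

1 error(s) at position(s): 0


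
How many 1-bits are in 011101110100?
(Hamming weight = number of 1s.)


Counting 1s in 011101110100

7


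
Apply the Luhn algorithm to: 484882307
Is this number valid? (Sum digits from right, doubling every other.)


Luhn sum = 44
44 mod 10 = 4

Invalid (Luhn sum mod 10 = 4)


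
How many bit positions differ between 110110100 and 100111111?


XOR: 010001011
Count of 1s: 4

4


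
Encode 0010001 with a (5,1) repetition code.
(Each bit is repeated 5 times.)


Each bit -> 5 copies

00000000001111100000000000000011111


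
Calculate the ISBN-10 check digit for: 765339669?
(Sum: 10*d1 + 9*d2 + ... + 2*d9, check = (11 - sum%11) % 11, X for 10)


Weighted sum: 308
308 mod 11 = 0

Check digit: 0


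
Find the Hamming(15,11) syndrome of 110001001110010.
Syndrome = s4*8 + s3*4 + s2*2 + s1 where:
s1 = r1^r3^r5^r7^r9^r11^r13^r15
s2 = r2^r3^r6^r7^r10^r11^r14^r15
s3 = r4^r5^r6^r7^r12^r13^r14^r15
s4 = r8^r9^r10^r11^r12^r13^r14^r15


s1=1, s2=1, s3=0, s4=0

Syndrome = 3 (error at position 3)


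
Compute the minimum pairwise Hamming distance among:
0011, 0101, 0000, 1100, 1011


Comparing all pairs, minimum distance: 1
Can detect 0 errors, correct 0 errors

1


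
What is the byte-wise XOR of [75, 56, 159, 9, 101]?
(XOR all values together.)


XOR chain: 75 ^ 56 ^ 159 ^ 9 ^ 101 = 128

128


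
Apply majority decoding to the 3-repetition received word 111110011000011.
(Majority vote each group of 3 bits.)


Groups: 111, 110, 011, 000, 011
Majority votes: 11101

11101


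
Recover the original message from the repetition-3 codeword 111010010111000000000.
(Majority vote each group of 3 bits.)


Groups: 111, 010, 010, 111, 000, 000, 000
Majority votes: 1001000

1001000


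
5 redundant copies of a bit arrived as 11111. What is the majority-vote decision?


Ones: 5 out of 5
Threshold: 3

1 (5/5 voted 1)


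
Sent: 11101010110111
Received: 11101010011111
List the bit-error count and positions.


XOR: 00000000101000

2 error(s) at position(s): 8, 10


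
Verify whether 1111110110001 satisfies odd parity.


Number of 1s: 9

Yes, parity is correct (9 ones)


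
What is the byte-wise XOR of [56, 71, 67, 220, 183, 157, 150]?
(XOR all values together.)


XOR chain: 56 ^ 71 ^ 67 ^ 220 ^ 183 ^ 157 ^ 150 = 92

92


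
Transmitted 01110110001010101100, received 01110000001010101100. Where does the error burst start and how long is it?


XOR: 00000110000000000000

Burst at position 5, length 2


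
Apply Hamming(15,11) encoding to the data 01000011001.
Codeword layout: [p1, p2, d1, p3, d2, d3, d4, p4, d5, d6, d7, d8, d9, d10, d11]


Parity bits: p1=1, p2=0, p3=1, p4=1

100110010011001


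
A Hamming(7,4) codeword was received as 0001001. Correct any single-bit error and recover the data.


Syndrome = 3: error at position 3

Data: 1001 (corrected bit 3)


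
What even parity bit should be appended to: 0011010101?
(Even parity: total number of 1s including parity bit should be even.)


Number of 1s in data: 5
Parity bit: 1

1


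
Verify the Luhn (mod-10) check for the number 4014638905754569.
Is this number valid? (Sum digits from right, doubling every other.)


Luhn sum = 76
76 mod 10 = 6

Invalid (Luhn sum mod 10 = 6)


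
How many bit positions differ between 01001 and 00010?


XOR: 01011
Count of 1s: 3

3


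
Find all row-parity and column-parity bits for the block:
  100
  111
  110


Row parities: 110
Column parities: 101

Row P: 110, Col P: 101, Corner: 0


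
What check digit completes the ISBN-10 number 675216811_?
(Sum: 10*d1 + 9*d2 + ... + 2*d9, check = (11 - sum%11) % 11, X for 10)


Weighted sum: 250
250 mod 11 = 8

Check digit: 3


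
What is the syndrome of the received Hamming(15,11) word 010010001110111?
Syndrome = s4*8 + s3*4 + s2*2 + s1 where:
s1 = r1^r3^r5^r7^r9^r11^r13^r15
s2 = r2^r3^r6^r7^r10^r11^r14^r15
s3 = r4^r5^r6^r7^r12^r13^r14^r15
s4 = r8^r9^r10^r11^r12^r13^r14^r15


s1=1, s2=1, s3=0, s4=0

Syndrome = 3 (error at position 3)


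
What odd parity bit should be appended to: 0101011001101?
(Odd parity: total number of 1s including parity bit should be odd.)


Number of 1s in data: 7
Parity bit: 0

0


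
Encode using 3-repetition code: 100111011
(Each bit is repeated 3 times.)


Each bit -> 3 copies

111000000111111111000111111


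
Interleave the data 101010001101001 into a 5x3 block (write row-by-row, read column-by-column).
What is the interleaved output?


Matrix:
  101
  010
  001
  101
  001
Read columns: 100100100010111

100100100010111


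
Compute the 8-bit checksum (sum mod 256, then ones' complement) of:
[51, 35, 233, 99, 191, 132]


Sum = 741 mod 256 = 229
Complement = 26

26


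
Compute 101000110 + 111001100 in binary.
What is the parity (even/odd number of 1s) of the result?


101000110 = 326
111001100 = 460
Sum = 786 = 1100010010
1s count = 4

even parity (4 ones in 1100010010)


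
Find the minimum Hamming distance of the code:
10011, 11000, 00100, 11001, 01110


Comparing all pairs, minimum distance: 1
Can detect 0 errors, correct 0 errors

1


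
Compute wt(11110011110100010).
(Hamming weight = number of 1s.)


Counting 1s in 11110011110100010

10


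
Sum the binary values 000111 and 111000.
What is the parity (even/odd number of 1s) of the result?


000111 = 7
111000 = 56
Sum = 63 = 111111
1s count = 6

even parity (6 ones in 111111)


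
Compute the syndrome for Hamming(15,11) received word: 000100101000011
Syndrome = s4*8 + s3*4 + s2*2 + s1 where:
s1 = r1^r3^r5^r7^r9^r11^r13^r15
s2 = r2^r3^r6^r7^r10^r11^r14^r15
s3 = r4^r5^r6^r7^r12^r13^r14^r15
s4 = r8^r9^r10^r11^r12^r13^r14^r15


s1=1, s2=1, s3=0, s4=1

Syndrome = 11 (error at position 11)


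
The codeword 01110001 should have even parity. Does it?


Number of 1s: 4

Yes, parity is correct (4 ones)


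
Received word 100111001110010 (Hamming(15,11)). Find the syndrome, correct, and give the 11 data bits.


Syndrome = 0: no error detected

Data: 01101110010 (no errors)


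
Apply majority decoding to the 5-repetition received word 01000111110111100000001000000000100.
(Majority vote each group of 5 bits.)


Groups: 01000, 11111, 01111, 00000, 00100, 00000, 00100
Majority votes: 0110000

0110000


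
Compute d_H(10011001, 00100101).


XOR: 10111100
Count of 1s: 5

5


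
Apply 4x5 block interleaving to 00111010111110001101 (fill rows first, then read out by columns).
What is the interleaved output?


Matrix:
  00111
  01011
  11100
  01101
Read columns: 00100111101111001101

00100111101111001101


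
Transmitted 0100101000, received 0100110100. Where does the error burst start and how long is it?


XOR: 0000011100

Burst at position 5, length 3


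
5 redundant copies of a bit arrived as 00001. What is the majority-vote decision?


Ones: 1 out of 5
Threshold: 3

0 (1/5 voted 1)


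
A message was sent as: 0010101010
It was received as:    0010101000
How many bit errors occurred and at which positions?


XOR: 0000000010

1 error(s) at position(s): 8


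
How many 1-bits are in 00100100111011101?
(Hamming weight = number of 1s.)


Counting 1s in 00100100111011101

9


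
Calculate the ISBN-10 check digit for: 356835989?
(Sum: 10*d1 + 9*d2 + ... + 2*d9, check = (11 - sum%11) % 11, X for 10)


Weighted sum: 300
300 mod 11 = 3

Check digit: 8


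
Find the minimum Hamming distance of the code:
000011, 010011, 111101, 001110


Comparing all pairs, minimum distance: 1
Can detect 0 errors, correct 0 errors

1


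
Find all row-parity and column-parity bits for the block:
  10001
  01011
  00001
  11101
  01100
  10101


Row parities: 011001
Column parities: 11111

Row P: 011001, Col P: 11111, Corner: 1


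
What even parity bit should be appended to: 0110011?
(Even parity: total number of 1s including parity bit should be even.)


Number of 1s in data: 4
Parity bit: 0

0


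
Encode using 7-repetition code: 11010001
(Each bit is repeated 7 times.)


Each bit -> 7 copies

11111111111111000000011111110000000000000000000001111111


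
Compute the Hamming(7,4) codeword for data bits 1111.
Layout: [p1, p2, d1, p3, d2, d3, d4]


Parity bits: p1=1, p2=1, p3=1

1111111


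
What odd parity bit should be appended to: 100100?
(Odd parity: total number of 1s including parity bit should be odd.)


Number of 1s in data: 2
Parity bit: 1

1


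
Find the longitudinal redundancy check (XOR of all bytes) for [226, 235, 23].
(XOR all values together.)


XOR chain: 226 ^ 235 ^ 23 = 30

30


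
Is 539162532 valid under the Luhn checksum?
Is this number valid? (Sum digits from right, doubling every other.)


Luhn sum = 45
45 mod 10 = 5

Invalid (Luhn sum mod 10 = 5)


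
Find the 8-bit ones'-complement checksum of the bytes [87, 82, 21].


Sum = 190 mod 256 = 190
Complement = 65

65


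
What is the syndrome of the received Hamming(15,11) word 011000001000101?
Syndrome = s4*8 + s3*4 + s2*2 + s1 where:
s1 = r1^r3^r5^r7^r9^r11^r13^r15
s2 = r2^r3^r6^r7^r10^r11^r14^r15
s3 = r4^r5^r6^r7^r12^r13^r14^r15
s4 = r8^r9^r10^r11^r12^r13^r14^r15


s1=0, s2=1, s3=0, s4=1

Syndrome = 10 (error at position 10)


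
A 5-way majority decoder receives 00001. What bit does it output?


Ones: 1 out of 5
Threshold: 3

0 (1/5 voted 1)


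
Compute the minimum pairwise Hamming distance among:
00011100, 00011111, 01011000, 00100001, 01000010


Comparing all pairs, minimum distance: 2
Can detect 1 errors, correct 0 errors

2


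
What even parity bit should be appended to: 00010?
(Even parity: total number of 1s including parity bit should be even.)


Number of 1s in data: 1
Parity bit: 1

1


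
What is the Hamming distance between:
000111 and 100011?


XOR: 100100
Count of 1s: 2

2


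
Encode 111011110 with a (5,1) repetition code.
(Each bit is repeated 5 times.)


Each bit -> 5 copies

111111111111111000001111111111111111111100000


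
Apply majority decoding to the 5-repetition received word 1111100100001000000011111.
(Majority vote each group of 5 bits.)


Groups: 11111, 00100, 00100, 00000, 11111
Majority votes: 10001

10001


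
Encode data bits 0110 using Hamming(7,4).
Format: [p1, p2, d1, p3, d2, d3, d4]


Parity bits: p1=1, p2=1, p3=0

1100110


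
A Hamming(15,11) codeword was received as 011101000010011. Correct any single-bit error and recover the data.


Syndrome = 9: error at position 9

Data: 10101010011 (corrected bit 9)


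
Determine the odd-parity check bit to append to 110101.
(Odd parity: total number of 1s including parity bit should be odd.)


Number of 1s in data: 4
Parity bit: 1

1


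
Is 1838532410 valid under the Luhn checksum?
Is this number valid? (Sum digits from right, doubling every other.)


Luhn sum = 38
38 mod 10 = 8

Invalid (Luhn sum mod 10 = 8)


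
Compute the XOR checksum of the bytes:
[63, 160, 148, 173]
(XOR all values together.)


XOR chain: 63 ^ 160 ^ 148 ^ 173 = 166

166


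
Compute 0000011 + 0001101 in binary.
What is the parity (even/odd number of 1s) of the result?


0000011 = 3
0001101 = 13
Sum = 16 = 10000
1s count = 1

odd parity (1 ones in 10000)
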